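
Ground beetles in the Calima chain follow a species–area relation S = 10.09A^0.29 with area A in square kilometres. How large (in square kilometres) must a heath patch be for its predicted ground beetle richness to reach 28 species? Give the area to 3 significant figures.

33.8 square kilometres

28 = 10.09 × A^0.29  ⇒  A^0.29 = 28/10.09 = 2.775
ln A = ln(2.775) / 0.29 = 1.0207 / 0.29 = 3.5195
A = e^3.5195 ≈ 33.77 square kilometres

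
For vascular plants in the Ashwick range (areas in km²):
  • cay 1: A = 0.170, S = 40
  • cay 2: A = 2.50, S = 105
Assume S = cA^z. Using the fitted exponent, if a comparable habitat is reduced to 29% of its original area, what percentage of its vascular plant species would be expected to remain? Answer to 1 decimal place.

64.1%

z = ln(105/40) / ln(2.5/0.17) = 0.9651 / 2.6882 = 0.3590
S_new/S_old = (A_new/A_old)^z = 0.29^0.3590 = exp(0.3590 × -1.2379) = 0.6412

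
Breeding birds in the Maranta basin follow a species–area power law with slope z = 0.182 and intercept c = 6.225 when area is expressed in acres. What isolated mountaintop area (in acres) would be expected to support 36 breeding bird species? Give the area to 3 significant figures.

15400 acres

36 = 6.225 × A^0.182  ⇒  A^0.182 = 36/6.225 = 5.783
ln A = ln(5.783) / 0.182 = 1.7549 / 0.182 = 9.6426
A = e^9.6426 ≈ 15407 acres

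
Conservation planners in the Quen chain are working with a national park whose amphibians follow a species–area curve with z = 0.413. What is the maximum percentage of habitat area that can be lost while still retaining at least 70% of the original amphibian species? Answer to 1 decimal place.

Need (A_new/A_old)^0.413 = 0.7, so A_new/A_old = 0.7^(1/0.413) = 0.7^2.421
ln(A_new/A_old) = ln 0.7 / 0.413 = -0.3567 / 0.413 = -0.8636
A_new/A_old = e^-0.8636 ≈ 0.4216
Fraction that can be lost = 1 − 0.4216 = 0.5784

57.8%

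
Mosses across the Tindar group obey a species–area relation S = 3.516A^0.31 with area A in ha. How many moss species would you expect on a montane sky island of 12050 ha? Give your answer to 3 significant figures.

64.7

S = 3.516 × 12050^0.31
ln S = ln 3.516 + 0.31 × ln 12050 = 1.2573 + 0.31 × 9.3968 = 4.1703
S = e^4.1703 ≈ 64.74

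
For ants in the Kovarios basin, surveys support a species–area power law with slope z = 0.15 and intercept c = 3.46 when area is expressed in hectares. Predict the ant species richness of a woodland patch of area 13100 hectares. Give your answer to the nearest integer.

14

S = 3.46 × 13100^0.15
ln S = ln 3.46 + 0.15 × ln 13100 = 1.2413 + 0.15 × 9.4804 = 2.6633
S = e^2.6633 ≈ 14.34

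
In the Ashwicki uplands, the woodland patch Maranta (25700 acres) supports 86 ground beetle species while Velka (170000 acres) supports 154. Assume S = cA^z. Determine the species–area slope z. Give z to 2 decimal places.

Taking logs: ln S = ln c + z ln A, so z = (ln S₂ − ln S₁)/(ln A₂ − ln A₁).
z = ln(154/86) / ln(170000/25700) = ln(1.791) / ln(6.615) = 0.5826 / 1.8893 = 0.3084

0.31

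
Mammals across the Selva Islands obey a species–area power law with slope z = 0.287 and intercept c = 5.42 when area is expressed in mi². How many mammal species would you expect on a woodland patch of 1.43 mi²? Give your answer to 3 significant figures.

S = 5.42 × 1.43^0.287
ln S = ln 5.42 + 0.287 × ln 1.43 = 1.6901 + 0.287 × 0.3577 = 1.7927
S = e^1.7927 ≈ 6.006

6.01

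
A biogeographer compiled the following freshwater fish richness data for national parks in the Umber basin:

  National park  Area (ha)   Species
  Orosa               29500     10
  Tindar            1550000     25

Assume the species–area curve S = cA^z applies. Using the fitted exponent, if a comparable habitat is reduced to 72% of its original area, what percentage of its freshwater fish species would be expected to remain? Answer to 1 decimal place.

92.7%

z = ln(25/10) / ln(1550000/29500) = 0.9163 / 3.9616 = 0.2313
S_new/S_old = (A_new/A_old)^z = 0.72^0.2313 = exp(0.2313 × -0.3285) = 0.9268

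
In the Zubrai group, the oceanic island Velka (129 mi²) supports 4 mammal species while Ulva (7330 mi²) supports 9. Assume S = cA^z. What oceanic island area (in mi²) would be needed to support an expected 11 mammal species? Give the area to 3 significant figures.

z = ln(9/4) / ln(7330/129) = 0.8109 / 4.0399 = 0.2007
c = 4 / 129^0.2007 = 4 / 2.653 = 1.508
A = (11/1.508)^(1/0.2007) ⇒ ln A = ln(7.294)/0.2007 = 9.8994
A = e^9.8994 ≈ 19919 mi²

19900 mi²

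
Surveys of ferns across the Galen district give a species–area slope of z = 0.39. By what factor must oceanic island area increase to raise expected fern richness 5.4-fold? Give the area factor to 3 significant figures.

(A₂/A₁)^0.39 = 5.4, so A₂/A₁ = 5.4^(1/0.39) = 5.4^2.564
ln(A₂/A₁) = ln 5.4 / 0.39 = 1.6864 / 0.39 = 4.3241
A₂/A₁ = e^4.3241 ≈ 75.5

75.5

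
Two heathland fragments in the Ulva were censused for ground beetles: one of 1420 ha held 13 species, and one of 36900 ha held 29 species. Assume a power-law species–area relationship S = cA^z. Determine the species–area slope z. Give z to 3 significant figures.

0.246

Taking logs: ln S = ln c + z ln A, so z = (ln S₂ − ln S₁)/(ln A₂ − ln A₁).
z = ln(29/13) / ln(36900/1420) = ln(2.231) / ln(25.99) = 0.8023 / 3.2576 = 0.2463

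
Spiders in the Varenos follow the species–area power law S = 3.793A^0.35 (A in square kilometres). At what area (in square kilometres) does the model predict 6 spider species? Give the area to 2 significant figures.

3.7 square kilometres

6 = 3.793 × A^0.35  ⇒  A^0.35 = 6/3.793 = 1.582
ln A = ln(1.582) / 0.35 = 0.4586 / 0.35 = 1.3103
A = e^1.3103 ≈ 3.707 square kilometres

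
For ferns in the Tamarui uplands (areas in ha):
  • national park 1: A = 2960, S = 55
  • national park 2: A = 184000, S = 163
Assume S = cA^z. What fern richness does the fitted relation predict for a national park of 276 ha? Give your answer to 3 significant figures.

29.5

z = ln(163/55) / ln(184000/2960) = 1.0864 / 4.1297 = 0.2631
c = 55 / 2960^0.2631 = 55 / 8.188 = 6.717
S₃ = 6.717 × 276^0.2631 = 6.717 × 4.387 ≈ 29.46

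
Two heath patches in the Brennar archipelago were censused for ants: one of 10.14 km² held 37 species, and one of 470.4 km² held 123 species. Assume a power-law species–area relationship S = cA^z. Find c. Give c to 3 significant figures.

z = ln(S₂/S₁) / ln(A₂/A₁) = ln(123/37) / ln(470.4/10.14) = 1.2013 / 3.8371 = 0.3131
c = S₁ / A₁^z = 37 / 10.14^0.3131 = 37 / 2.065 = 17.92

17.9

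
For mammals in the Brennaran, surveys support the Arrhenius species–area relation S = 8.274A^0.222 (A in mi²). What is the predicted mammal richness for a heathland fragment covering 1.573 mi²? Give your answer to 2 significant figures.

S = 8.274 × 1.573^0.222
ln S = ln 8.274 + 0.222 × ln 1.573 = 2.1131 + 0.222 × 0.4530 = 2.2137
S = e^2.2137 ≈ 9.149

9.1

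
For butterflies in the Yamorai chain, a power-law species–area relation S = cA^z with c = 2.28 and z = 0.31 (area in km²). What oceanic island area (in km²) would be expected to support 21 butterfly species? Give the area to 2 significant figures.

1300 km²

21 = 2.28 × A^0.31  ⇒  A^0.31 = 21/2.28 = 9.211
ln A = ln(9.211) / 0.31 = 2.2203 / 0.31 = 7.1624
A = e^7.1624 ≈ 1290 km²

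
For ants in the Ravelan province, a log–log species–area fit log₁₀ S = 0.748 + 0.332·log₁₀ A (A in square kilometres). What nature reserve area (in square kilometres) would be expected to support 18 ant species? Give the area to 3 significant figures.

33.7 square kilometres

18 = 5.598 × A^0.332  ⇒  A^0.332 = 18/5.598 = 3.216
ln A = ln(3.216) / 0.332 = 1.1680 / 0.332 = 3.5182
A = e^3.5182 ≈ 33.72 square kilometres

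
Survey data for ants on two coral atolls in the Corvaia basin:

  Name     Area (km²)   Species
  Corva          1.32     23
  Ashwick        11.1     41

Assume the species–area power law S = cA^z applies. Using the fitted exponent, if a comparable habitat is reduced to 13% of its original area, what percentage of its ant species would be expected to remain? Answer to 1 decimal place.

z = ln(41/23) / ln(11.1/1.32) = 0.5781 / 2.1293 = 0.2715
S_new/S_old = (A_new/A_old)^z = 0.13^0.2715 = exp(0.2715 × -2.0402) = 0.5747

57.5%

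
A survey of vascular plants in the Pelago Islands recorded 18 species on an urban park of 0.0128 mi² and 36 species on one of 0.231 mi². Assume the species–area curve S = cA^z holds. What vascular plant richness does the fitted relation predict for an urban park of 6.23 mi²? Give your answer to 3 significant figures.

79.3

z = ln(36/18) / ln(0.231/0.0128) = 0.6931 / 2.8930 = 0.2396
c = 18 / 0.0128^0.2396 = 18 / 0.352 = 51.14
S₃ = 51.14 × 6.23^0.2396 = 51.14 × 1.55 ≈ 79.27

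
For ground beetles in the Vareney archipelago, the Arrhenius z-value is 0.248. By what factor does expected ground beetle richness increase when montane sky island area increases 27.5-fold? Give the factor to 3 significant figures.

2.27

S₂/S₁ = (A₂/A₁)^z = 27.5^0.248
ln(S₂/S₁) = 0.248 × ln 27.5 = 0.248 × 3.3142 = 0.8219
S₂/S₁ = e^0.8219 ≈ 2.275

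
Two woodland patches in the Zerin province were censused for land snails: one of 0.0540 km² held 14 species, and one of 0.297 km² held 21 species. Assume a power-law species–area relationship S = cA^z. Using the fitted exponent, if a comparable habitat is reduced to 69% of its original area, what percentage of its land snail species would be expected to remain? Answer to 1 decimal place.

91.6%

z = ln(21/14) / ln(0.297/0.054) = 0.4055 / 1.7047 = 0.2378
S_new/S_old = (A_new/A_old)^z = 0.69^0.2378 = exp(0.2378 × -0.3711) = 0.9155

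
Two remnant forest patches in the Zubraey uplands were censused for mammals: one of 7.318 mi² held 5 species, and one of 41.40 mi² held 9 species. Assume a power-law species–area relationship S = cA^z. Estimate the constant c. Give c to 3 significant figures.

2.55

z = ln(S₂/S₁) / ln(A₂/A₁) = ln(9/5) / ln(41.4/7.318) = 0.5878 / 1.7329 = 0.3392
c = S₁ / A₁^z = 5 / 7.318^0.3392 = 5 / 1.964 = 2.546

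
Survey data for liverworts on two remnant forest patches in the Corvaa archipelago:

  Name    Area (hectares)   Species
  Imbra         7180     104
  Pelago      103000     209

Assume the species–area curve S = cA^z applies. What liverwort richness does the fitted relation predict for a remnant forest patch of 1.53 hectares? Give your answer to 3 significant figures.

z = ln(209/104) / ln(103000/7180) = 0.6979 / 2.6634 = 0.2620
c = 104 / 7180^0.2620 = 104 / 10.24 = 10.15
S₃ = 10.15 × 1.53^0.2620 = 10.15 × 1.118 ≈ 11.35

11.3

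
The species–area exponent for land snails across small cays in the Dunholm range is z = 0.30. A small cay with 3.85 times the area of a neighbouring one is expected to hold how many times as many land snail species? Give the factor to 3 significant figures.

S₂/S₁ = (A₂/A₁)^z = 3.85^0.3
ln(S₂/S₁) = 0.3 × ln 3.85 = 0.3 × 1.3481 = 0.4044
S₂/S₁ = e^0.4044 ≈ 1.498

1.50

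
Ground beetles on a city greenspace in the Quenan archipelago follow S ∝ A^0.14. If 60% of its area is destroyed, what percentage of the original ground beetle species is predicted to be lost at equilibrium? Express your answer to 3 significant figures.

S_new/S_old = (A_new/A_old)^z = 0.4^0.14
= exp(0.14 × ln 0.4) = exp(0.14 × -0.9163) = exp(-0.1283) ≈ 0.8796
Fraction lost = 1 − 0.8796 = 0.1204

12.0%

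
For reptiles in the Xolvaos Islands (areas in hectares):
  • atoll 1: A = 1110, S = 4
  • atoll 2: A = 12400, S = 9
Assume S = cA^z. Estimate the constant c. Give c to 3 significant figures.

0.379

z = ln(S₂/S₁) / ln(A₂/A₁) = ln(9/4) / ln(12400/1110) = 0.8109 / 2.4133 = 0.3360
c = S₁ / A₁^z = 4 / 1110^0.3360 = 4 / 10.55 = 0.3791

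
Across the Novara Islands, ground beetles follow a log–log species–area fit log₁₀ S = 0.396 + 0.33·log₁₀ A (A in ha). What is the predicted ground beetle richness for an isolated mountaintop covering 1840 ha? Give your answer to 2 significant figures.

S = 2.489 × 1840^0.33 = 2.489 × 11.95 ≈ 29.74

30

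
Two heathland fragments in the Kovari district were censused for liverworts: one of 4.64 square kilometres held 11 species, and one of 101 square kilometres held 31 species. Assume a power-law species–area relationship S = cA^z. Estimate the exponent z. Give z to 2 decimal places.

0.34

Taking logs: ln S = ln c + z ln A, so z = (ln S₂ − ln S₁)/(ln A₂ − ln A₁).
z = ln(31/11) / ln(101/4.64) = ln(2.818) / ln(21.77) = 1.0361 / 3.0804 = 0.3363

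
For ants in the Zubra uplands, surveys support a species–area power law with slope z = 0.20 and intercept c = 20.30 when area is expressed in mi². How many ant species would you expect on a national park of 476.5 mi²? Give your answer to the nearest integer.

S = 20.3 × 476.5^0.2
ln S = ln 20.3 + 0.2 × ln 476.5 = 3.0106 + 0.2 × 6.1665 = 4.2439
S = e^4.2439 ≈ 69.68

70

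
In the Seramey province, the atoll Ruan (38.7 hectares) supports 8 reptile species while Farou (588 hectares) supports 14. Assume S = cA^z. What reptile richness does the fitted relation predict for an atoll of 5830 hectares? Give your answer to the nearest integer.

z = ln(14/8) / ln(588/38.7) = 0.5596 / 2.7209 = 0.2057
c = 8 / 38.7^0.2057 = 8 / 2.121 = 3.772
S₃ = 3.772 × 5830^0.2057 = 3.772 × 5.95 ≈ 22.44

22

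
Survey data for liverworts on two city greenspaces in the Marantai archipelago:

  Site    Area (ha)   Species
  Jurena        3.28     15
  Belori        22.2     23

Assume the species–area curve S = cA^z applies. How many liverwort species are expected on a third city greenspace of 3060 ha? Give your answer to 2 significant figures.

69

z = ln(23/15) / ln(22.2/3.28) = 0.4274 / 1.9122 = 0.2235
c = 15 / 3.28^0.2235 = 15 / 1.304 = 11.5
S₃ = 11.5 × 3060^0.2235 = 11.5 × 6.014 ≈ 69.17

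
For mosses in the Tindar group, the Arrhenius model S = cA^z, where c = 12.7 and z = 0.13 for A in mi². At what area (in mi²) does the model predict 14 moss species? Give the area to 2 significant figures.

14 = 12.7 × A^0.13  ⇒  A^0.13 = 14/12.7 = 1.102
ln A = ln(1.102) / 0.13 = 0.0975 / 0.13 = 0.7497
A = e^0.7497 ≈ 2.116 mi²

2.1 mi²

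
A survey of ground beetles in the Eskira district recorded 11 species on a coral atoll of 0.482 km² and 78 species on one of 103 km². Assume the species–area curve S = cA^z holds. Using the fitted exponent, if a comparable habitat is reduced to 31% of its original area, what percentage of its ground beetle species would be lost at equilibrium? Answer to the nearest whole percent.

35%

z = ln(78/11) / ln(103/0.482) = 1.9588 / 5.3645 = 0.3651
S_new/S_old = (A_new/A_old)^z = 0.31^0.3651 = exp(0.3651 × -1.1712) = 0.652
Fraction lost = 1 − 0.652 = 0.348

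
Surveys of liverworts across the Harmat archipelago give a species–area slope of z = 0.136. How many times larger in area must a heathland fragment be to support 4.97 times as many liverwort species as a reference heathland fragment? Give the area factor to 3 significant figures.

(A₂/A₁)^0.136 = 4.97, so A₂/A₁ = 4.97^(1/0.136) = 4.97^7.353
ln(A₂/A₁) = ln 4.97 / 0.136 = 1.6034 / 0.136 = 11.7899
A₂/A₁ = e^11.7899 ≈ 131907

132000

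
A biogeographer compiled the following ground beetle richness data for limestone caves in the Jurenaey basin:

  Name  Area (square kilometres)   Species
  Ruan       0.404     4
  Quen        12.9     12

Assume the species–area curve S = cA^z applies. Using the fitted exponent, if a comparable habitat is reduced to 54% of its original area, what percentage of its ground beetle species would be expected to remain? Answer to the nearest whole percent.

82%

z = ln(12/4) / ln(12.9/0.404) = 1.0986 / 3.4636 = 0.3172
S_new/S_old = (A_new/A_old)^z = 0.54^0.3172 = exp(0.3172 × -0.6162) = 0.8225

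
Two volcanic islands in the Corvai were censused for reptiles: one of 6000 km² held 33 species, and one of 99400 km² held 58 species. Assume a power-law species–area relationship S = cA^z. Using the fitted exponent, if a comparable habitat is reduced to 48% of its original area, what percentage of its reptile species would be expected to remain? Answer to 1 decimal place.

86.3%

z = ln(58/33) / ln(99400/6000) = 0.5639 / 2.8074 = 0.2009
S_new/S_old = (A_new/A_old)^z = 0.48^0.2009 = exp(0.2009 × -0.7340) = 0.8629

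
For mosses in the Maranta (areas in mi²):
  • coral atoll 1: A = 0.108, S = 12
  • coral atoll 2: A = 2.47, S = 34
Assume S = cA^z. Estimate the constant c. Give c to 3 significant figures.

z = ln(S₂/S₁) / ln(A₂/A₁) = ln(34/12) / ln(2.47/0.108) = 1.0415 / 3.1298 = 0.3327
c = S₁ / A₁^z = 12 / 0.108^0.3327 = 12 / 0.4768 = 25.17

25.2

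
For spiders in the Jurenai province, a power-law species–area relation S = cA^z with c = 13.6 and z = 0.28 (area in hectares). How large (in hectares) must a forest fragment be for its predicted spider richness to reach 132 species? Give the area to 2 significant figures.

3400 hectares

132 = 13.6 × A^0.28  ⇒  A^0.28 = 132/13.6 = 9.706
ln A = ln(9.706) / 0.28 = 2.2727 / 0.28 = 8.1169
A = e^8.1169 ≈ 3351 hectares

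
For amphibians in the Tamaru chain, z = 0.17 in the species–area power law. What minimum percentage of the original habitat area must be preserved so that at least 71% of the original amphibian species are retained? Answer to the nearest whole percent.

Need (A_new/A_old)^0.17 = 0.71, so A_new/A_old = 0.71^(1/0.17) = 0.71^5.882
ln(A_new/A_old) = ln 0.71 / 0.17 = -0.3425 / 0.17 = -2.0146
A_new/A_old = e^-2.0146 ≈ 0.1334

13%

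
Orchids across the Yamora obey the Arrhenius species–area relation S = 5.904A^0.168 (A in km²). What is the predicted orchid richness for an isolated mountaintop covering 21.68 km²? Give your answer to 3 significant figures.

9.90

S = 5.904 × 21.68^0.168 = 5.904 × 1.677 ≈ 9.899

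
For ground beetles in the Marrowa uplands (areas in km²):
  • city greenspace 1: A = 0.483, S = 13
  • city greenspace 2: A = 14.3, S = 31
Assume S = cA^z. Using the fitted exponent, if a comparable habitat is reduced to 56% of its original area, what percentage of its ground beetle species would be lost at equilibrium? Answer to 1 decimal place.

13.8%

z = ln(31/13) / ln(14.3/0.483) = 0.8690 / 3.3880 = 0.2565
S_new/S_old = (A_new/A_old)^z = 0.56^0.2565 = exp(0.2565 × -0.5798) = 0.8618
Fraction lost = 1 − 0.8618 = 0.1382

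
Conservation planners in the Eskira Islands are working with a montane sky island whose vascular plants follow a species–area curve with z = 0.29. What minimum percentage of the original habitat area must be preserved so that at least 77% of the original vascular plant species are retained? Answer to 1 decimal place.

40.6%

Need (A_new/A_old)^0.29 = 0.77, so A_new/A_old = 0.77^(1/0.29) = 0.77^3.448
ln(A_new/A_old) = ln 0.77 / 0.29 = -0.2614 / 0.29 = -0.9013
A_new/A_old = e^-0.9013 ≈ 0.4061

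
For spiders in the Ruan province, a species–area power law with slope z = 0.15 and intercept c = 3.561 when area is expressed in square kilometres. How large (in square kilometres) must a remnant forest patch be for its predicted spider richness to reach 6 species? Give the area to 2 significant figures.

32 square kilometres

6 = 3.561 × A^0.15  ⇒  A^0.15 = 6/3.561 = 1.685
ln A = ln(1.685) / 0.15 = 0.5217 / 0.15 = 3.4781
A = e^3.4781 ≈ 32.4 square kilometres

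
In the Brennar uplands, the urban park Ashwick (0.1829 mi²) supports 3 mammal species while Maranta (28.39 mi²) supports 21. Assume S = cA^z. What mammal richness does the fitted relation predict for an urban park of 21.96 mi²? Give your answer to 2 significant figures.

19

z = ln(21/3) / ln(28.39/0.1829) = 1.9459 / 5.0449 = 0.3857
c = 3 / 0.1829^0.3857 = 3 / 0.5193 = 5.777
S₃ = 5.777 × 21.96^0.3857 = 5.777 × 3.292 ≈ 19.02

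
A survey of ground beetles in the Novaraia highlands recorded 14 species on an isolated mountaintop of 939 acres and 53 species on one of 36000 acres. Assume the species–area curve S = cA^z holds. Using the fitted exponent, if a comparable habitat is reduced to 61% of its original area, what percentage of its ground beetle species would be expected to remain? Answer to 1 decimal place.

83.5%

z = ln(53/14) / ln(36000/939) = 1.3312 / 3.6465 = 0.3651
S_new/S_old = (A_new/A_old)^z = 0.61^0.3651 = exp(0.3651 × -0.4943) = 0.8349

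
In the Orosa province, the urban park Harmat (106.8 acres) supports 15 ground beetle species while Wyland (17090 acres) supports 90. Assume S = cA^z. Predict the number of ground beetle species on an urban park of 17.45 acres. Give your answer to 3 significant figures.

z = ln(90/15) / ln(17090/106.8) = 1.7918 / 5.0753 = 0.3530
c = 15 / 106.8^0.3530 = 15 / 5.202 = 2.884
S₃ = 2.884 × 17.45^0.3530 = 2.884 × 2.744 ≈ 7.913

7.91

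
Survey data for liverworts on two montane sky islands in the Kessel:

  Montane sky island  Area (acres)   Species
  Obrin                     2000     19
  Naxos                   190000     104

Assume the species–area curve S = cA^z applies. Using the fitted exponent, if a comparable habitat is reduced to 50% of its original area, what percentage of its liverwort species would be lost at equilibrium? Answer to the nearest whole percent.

z = ln(104/19) / ln(190000/2000) = 1.7000 / 4.5539 = 0.3733
S_new/S_old = (A_new/A_old)^z = 0.5^0.3733 = exp(0.3733 × -0.6931) = 0.772
Fraction lost = 1 − 0.772 = 0.228

23%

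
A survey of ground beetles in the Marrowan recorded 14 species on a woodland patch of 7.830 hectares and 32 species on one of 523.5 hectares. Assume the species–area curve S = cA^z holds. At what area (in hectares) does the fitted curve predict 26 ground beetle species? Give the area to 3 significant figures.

z = ln(32/14) / ln(523.5/7.83) = 0.8267 / 4.2026 = 0.1967
c = 14 / 7.83^0.1967 = 14 / 1.499 = 9.339
A = (26/9.339)^(1/0.1967) ⇒ ln A = ln(2.784)/0.1967 = 5.2050
A = e^5.2050 ≈ 182.2 hectares

182 hectares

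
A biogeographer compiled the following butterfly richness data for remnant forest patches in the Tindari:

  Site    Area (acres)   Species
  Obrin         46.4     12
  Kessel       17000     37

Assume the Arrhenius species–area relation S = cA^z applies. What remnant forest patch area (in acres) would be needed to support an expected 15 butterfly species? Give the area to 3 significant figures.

z = ln(37/12) / ln(17000/46.4) = 1.1260 / 5.9037 = 0.1907
c = 12 / 46.4^0.1907 = 12 / 2.079 = 5.772
A = (15/5.772)^(1/0.1907) ⇒ ln A = ln(2.599)/0.1907 = 5.0072
A = e^5.0072 ≈ 149.5 acres

149 acres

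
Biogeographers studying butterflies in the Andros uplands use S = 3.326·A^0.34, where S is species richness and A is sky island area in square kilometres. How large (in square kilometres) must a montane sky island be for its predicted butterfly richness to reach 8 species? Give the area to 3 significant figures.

13.2 square kilometres

8 = 3.326 × A^0.34  ⇒  A^0.34 = 8/3.326 = 2.405
ln A = ln(2.405) / 0.34 = 0.8777 / 0.34 = 2.5814
A = e^2.5814 ≈ 13.22 square kilometres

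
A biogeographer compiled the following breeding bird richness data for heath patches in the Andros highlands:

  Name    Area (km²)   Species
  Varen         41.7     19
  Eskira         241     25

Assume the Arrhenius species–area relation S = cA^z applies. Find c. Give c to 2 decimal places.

10.60

z = ln(S₂/S₁) / ln(A₂/A₁) = ln(25/19) / ln(241/41.7) = 0.2744 / 1.7543 = 0.1564
c = S₁ / A₁^z = 19 / 41.7^0.1564 = 19 / 1.792 = 10.6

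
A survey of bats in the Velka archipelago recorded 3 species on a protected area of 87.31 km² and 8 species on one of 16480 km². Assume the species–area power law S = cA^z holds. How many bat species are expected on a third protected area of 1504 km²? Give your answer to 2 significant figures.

z = ln(8/3) / ln(16480/87.31) = 0.9808 / 5.2404 = 0.1872
c = 3 / 87.31^0.1872 = 3 / 2.308 = 1.3
S₃ = 1.3 × 1504^0.1872 = 1.3 × 3.933 ≈ 5.111

5.1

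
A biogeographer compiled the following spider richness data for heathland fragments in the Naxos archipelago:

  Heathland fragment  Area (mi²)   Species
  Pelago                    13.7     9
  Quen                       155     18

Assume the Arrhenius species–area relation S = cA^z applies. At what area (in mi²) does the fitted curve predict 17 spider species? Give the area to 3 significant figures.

z = ln(18/9) / ln(155/13.7) = 0.6931 / 2.4260 = 0.2857
c = 9 / 13.7^0.2857 = 9 / 2.112 = 4.261
A = (17/4.261)^(1/0.2857) ⇒ ln A = ln(3.99)/0.2857 = 4.8434
A = e^4.8434 ≈ 126.9 mi²

127 mi²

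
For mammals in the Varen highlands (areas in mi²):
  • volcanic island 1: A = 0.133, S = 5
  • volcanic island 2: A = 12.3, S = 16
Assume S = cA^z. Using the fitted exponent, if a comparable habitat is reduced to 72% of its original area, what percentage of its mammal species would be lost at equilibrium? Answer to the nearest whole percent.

z = ln(16/5) / ln(12.3/0.133) = 1.1632 / 4.5270 = 0.2569
S_new/S_old = (A_new/A_old)^z = 0.72^0.2569 = exp(0.2569 × -0.3285) = 0.9191
Fraction lost = 1 − 0.9191 = 0.08094

8%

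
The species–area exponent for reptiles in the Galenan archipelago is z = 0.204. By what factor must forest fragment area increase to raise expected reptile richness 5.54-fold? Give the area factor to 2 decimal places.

4412.21

(A₂/A₁)^0.204 = 5.54, so A₂/A₁ = 5.54^(1/0.204) = 5.54^4.902
ln(A₂/A₁) = ln 5.54 / 0.204 = 1.7120 / 0.204 = 8.3921
A₂/A₁ = e^8.3921 ≈ 4412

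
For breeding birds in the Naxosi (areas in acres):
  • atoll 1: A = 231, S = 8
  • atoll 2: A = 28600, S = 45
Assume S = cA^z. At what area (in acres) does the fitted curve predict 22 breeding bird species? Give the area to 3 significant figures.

z = ln(45/8) / ln(28600/231) = 1.7272 / 4.8187 = 0.3584
c = 8 / 231^0.3584 = 8 / 7.034 = 1.137
A = (22/1.137)^(1/0.3584) ⇒ ln A = ln(19.34)/0.3584 = 8.2647
A = e^8.2647 ≈ 3884 acres

3880 acres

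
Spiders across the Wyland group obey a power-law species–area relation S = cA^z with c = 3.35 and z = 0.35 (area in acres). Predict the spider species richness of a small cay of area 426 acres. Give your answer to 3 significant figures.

S = 3.35 × 426^0.35
ln S = ln 3.35 + 0.35 × ln 426 = 1.2090 + 0.35 × 6.0544 = 3.3280
S = e^3.3280 ≈ 27.88

27.9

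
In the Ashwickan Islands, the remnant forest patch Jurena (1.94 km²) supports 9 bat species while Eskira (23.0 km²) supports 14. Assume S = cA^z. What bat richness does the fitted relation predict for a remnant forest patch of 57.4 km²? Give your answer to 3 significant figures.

z = ln(14/9) / ln(23/1.94) = 0.4418 / 2.4728 = 0.1787
c = 9 / 1.94^0.1787 = 9 / 1.126 = 7.995
S₃ = 7.995 × 57.4^0.1787 = 7.995 × 2.062 ≈ 16.49

16.5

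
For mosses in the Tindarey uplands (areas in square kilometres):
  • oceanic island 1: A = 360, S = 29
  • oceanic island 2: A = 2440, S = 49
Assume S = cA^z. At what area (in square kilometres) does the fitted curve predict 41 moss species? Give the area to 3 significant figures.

1270 square kilometres

z = ln(49/29) / ln(2440/360) = 0.5245 / 1.9136 = 0.2741
c = 29 / 360^0.2741 = 29 / 5.02 = 5.777
A = (41/5.777)^(1/0.2741) ⇒ ln A = ln(7.097)/0.2741 = 7.1494
A = e^7.1494 ≈ 1273 square kilometres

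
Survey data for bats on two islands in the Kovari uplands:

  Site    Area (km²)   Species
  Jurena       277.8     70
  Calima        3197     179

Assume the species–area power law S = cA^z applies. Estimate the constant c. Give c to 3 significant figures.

8.05

z = ln(S₂/S₁) / ln(A₂/A₁) = ln(179/70) / ln(3197/277.8) = 0.9389 / 2.4431 = 0.3843
c = S₁ / A₁^z = 70 / 277.8^0.3843 = 70 / 8.693 = 8.053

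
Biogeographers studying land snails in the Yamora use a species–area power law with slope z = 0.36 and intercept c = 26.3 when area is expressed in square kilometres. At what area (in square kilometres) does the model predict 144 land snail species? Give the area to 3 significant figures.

144 = 26.3 × A^0.36  ⇒  A^0.36 = 144/26.3 = 5.475
ln A = ln(5.475) / 0.36 = 1.7002 / 0.36 = 4.7229
A = e^4.7229 ≈ 112.5 square kilometres

112 square kilometres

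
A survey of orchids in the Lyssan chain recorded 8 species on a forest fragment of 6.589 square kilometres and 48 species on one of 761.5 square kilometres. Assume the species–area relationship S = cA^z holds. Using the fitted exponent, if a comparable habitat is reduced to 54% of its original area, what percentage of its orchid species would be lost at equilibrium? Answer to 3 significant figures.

20.7%

z = ln(48/8) / ln(761.5/6.589) = 1.7918 / 4.7499 = 0.3772
S_new/S_old = (A_new/A_old)^z = 0.54^0.3772 = exp(0.3772 × -0.6162) = 0.7926
Fraction lost = 1 − 0.7926 = 0.2074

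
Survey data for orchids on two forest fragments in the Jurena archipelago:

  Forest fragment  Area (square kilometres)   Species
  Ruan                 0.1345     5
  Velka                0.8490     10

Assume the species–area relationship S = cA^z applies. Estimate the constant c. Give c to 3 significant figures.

z = ln(S₂/S₁) / ln(A₂/A₁) = ln(10/5) / ln(0.849/0.1345) = 0.6931 / 1.8425 = 0.3762
c = S₁ / A₁^z = 5 / 0.1345^0.3762 = 5 / 0.4701 = 10.64

10.6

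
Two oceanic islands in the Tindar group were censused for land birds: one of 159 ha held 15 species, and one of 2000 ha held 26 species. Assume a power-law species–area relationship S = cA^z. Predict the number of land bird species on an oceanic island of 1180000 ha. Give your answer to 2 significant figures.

z = ln(26/15) / ln(2000/159) = 0.5500 / 2.5320 = 0.2172
c = 15 / 159^0.2172 = 15 / 3.008 = 4.987
S₃ = 4.987 × 1180000^0.2172 = 4.987 × 20.85 ≈ 104

100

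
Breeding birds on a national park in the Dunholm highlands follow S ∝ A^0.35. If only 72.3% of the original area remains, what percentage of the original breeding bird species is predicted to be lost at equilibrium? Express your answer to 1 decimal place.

S_new/S_old = (A_new/A_old)^z = 0.723^0.35
= exp(0.35 × ln 0.723) = exp(0.35 × -0.3243) = exp(-0.1135) ≈ 0.8927
Fraction lost = 1 − 0.8927 = 0.1073

10.7%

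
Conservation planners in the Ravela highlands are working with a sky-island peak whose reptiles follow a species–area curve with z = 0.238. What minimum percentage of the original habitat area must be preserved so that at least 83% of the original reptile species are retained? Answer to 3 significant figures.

Need (A_new/A_old)^0.238 = 0.83, so A_new/A_old = 0.83^(1/0.238) = 0.83^4.202
ln(A_new/A_old) = ln 0.83 / 0.238 = -0.1863 / 0.238 = -0.7829
A_new/A_old = e^-0.7829 ≈ 0.4571

45.7%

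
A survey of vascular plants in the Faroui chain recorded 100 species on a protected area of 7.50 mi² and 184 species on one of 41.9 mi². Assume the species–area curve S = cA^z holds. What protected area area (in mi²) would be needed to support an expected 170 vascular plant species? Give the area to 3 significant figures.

z = ln(184/100) / ln(41.9/7.5) = 0.6098 / 1.7204 = 0.3544
c = 100 / 7.5^0.3544 = 100 / 2.042 = 48.96
A = (170/48.96)^(1/0.3544) ⇒ ln A = ln(3.472)/0.3544 = 3.5120
A = e^3.5120 ≈ 33.52 mi²

33.5 mi²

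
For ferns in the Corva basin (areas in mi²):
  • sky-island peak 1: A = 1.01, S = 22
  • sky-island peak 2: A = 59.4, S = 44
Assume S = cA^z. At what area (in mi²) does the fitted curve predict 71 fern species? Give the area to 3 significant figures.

z = ln(44/22) / ln(59.4/1.01) = 0.6931 / 4.0743 = 0.1701
c = 22 / 1.01^0.1701 = 22 / 1.002 = 21.96
A = (71/21.96)^(1/0.1701) ⇒ ln A = ln(3.233)/0.1701 = 6.8969
A = e^6.8969 ≈ 989.2 mi²

989 mi²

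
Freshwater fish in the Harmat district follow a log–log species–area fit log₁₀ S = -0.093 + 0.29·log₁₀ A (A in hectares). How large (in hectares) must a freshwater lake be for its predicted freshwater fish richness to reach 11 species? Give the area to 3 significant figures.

8160 hectares

11 = 0.8072 × A^0.29  ⇒  A^0.29 = 11/0.8072 = 13.63
ln A = ln(13.63) / 0.29 = 2.6120 / 0.29 = 9.0070
A = e^9.0070 ≈ 8160 hectares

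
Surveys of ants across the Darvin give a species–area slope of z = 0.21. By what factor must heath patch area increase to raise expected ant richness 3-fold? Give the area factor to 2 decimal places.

(A₂/A₁)^0.21 = 3, so A₂/A₁ = 3^(1/0.21) = 3^4.762
ln(A₂/A₁) = ln 3 / 0.21 = 1.0986 / 0.21 = 5.2315
A₂/A₁ = e^5.2315 ≈ 187.1

187.07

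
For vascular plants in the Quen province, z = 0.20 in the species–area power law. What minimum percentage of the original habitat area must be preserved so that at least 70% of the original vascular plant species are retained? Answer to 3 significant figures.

Need (A_new/A_old)^0.2 = 0.7, so A_new/A_old = 0.7^(1/0.2) = 0.7^5
ln(A_new/A_old) = ln 0.7 / 0.2 = -0.3567 / 0.2 = -1.7834
A_new/A_old = e^-1.7834 ≈ 0.1681

16.8%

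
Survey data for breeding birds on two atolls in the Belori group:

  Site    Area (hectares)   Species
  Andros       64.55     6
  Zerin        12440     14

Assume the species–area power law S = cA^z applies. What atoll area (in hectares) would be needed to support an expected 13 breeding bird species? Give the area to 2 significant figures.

7900 hectares

z = ln(14/6) / ln(12440/64.55) = 0.8473 / 5.2612 = 0.1610
c = 6 / 64.55^0.1610 = 6 / 1.956 = 3.067
A = (13/3.067)^(1/0.1610) ⇒ ln A = ln(4.239)/0.1610 = 8.9685
A = e^8.9685 ≈ 7852 hectares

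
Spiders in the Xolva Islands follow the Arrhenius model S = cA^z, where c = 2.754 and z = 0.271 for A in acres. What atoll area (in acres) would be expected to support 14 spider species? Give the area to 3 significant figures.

14 = 2.754 × A^0.271  ⇒  A^0.271 = 14/2.754 = 5.084
ln A = ln(5.084) / 0.271 = 1.6260 / 0.271 = 6.0000
A = e^6.0000 ≈ 403.4 acres

403 acres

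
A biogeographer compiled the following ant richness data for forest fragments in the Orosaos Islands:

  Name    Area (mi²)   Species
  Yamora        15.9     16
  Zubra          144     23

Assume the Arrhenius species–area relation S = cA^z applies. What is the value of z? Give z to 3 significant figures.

0.165

Taking logs: ln S = ln c + z ln A, so z = (ln S₂ − ln S₁)/(ln A₂ − ln A₁).
z = ln(23/16) / ln(144/15.9) = ln(1.438) / ln(9.057) = 0.3629 / 2.2035 = 0.1647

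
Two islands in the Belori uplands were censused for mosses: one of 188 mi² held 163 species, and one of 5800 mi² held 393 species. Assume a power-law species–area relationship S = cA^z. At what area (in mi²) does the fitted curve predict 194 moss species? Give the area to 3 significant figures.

371 mi²

z = ln(393/163) / ln(5800/188) = 0.8801 / 3.4292 = 0.2566
c = 163 / 188^0.2566 = 163 / 3.834 = 42.52
A = (194/42.52)^(1/0.2566) ⇒ ln A = ln(4.563)/0.2566 = 5.9149
A = e^5.9149 ≈ 370.5 mi²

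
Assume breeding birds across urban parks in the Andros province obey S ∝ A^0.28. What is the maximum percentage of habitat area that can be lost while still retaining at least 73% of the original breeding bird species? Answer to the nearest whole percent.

Need (A_new/A_old)^0.28 = 0.73, so A_new/A_old = 0.73^(1/0.28) = 0.73^3.571
ln(A_new/A_old) = ln 0.73 / 0.28 = -0.3147 / 0.28 = -1.1240
A_new/A_old = e^-1.1240 ≈ 0.325
Fraction that can be lost = 1 − 0.325 = 0.675

68%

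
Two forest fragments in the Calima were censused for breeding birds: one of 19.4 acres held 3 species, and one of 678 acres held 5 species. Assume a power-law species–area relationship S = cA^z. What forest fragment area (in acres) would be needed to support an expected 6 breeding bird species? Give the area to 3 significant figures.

z = ln(5/3) / ln(678/19.4) = 0.5108 / 3.5539 = 0.1437
c = 3 / 19.4^0.1437 = 3 / 1.531 = 1.959
A = (6/1.959)^(1/0.1437) ⇒ ln A = ln(3.063)/0.1437 = 7.7876
A = e^7.7876 ≈ 2410 acres

2410 acres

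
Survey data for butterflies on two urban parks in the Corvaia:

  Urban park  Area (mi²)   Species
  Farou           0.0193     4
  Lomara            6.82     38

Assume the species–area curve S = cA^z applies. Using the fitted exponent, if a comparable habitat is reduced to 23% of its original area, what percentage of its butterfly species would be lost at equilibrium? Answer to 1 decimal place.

43.1%

z = ln(38/4) / ln(6.82/0.0193) = 2.2513 / 5.8675 = 0.3837
S_new/S_old = (A_new/A_old)^z = 0.23^0.3837 = exp(0.3837 × -1.4697) = 0.569
Fraction lost = 1 − 0.569 = 0.431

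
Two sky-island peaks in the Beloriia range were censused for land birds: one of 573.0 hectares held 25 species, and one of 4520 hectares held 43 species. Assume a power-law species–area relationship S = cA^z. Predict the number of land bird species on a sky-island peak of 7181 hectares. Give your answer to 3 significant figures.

48.6

z = ln(43/25) / ln(4520/573) = 0.5423 / 2.0654 = 0.2626
c = 25 / 573^0.2626 = 25 / 5.299 = 4.717
S₃ = 4.717 × 7181^0.2626 = 4.717 × 10.29 ≈ 48.56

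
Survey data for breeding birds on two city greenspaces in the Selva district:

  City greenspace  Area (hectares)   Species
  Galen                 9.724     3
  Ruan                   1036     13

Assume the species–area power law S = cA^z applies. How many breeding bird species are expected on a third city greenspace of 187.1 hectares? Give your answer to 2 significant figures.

z = ln(13/3) / ln(1036/9.724) = 1.4663 / 4.6685 = 0.3141
c = 3 / 9.724^0.3141 = 3 / 2.043 = 1.468
S₃ = 1.468 × 187.1^0.3141 = 1.468 × 5.172 ≈ 7.594

7.6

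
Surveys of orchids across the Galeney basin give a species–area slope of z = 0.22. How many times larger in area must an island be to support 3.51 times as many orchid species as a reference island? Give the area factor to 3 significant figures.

301

(A₂/A₁)^0.22 = 3.51, so A₂/A₁ = 3.51^(1/0.22) = 3.51^4.545
ln(A₂/A₁) = ln 3.51 / 0.22 = 1.2556 / 0.22 = 5.7073
A₂/A₁ = e^5.7073 ≈ 301.1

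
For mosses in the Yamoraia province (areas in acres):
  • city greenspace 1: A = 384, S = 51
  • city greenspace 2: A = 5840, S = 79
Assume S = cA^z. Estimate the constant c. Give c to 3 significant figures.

z = ln(S₂/S₁) / ln(A₂/A₁) = ln(79/51) / ln(5840/384) = 0.4376 / 2.7218 = 0.1608
c = S₁ / A₁^z = 51 / 384^0.1608 = 51 / 2.603 = 19.59

19.6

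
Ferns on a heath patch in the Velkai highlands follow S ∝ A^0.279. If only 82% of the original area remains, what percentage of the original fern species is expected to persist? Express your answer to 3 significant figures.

S_new/S_old = (A_new/A_old)^z = 0.82^0.279
= exp(0.279 × ln 0.82) = exp(0.279 × -0.1985) = exp(-0.0554) ≈ 0.9461

94.6%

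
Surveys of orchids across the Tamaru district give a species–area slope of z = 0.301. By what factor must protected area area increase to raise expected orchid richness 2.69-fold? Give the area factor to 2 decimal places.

26.78

(A₂/A₁)^0.301 = 2.69, so A₂/A₁ = 2.69^(1/0.301) = 2.69^3.322
ln(A₂/A₁) = ln 2.69 / 0.301 = 0.9895 / 0.301 = 3.2875
A₂/A₁ = e^3.2875 ≈ 26.78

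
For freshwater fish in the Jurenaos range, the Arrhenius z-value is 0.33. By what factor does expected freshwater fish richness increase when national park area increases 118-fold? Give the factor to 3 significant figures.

S₂/S₁ = (A₂/A₁)^z = 118^0.33
ln(S₂/S₁) = 0.33 × ln 118 = 0.33 × 4.7707 = 1.5743
S₂/S₁ = e^1.5743 ≈ 4.827

4.83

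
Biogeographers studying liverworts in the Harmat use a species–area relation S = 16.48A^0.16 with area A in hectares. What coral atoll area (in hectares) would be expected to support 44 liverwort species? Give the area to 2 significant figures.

44 = 16.48 × A^0.16  ⇒  A^0.16 = 44/16.48 = 2.67
ln A = ln(2.67) / 0.16 = 0.9820 / 0.16 = 6.1378
A = e^6.1378 ≈ 463 hectares

460 hectares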